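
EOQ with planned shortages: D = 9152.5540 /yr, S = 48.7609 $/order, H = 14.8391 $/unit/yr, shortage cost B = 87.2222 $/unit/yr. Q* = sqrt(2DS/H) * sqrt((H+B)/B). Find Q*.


sqrt(2DS/H) = 245.2552
sqrt((H+B)/B) = 1.0817
Q* = 245.2552 * 1.0817 = 265.2988

265.2988 units


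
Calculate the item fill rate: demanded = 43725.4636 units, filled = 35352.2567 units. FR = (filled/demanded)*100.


FR = 35352.2567 / 43725.4636 * 100 = 80.8505

80.8505%


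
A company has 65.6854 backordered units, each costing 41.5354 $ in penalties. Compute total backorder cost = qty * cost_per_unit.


Total = 65.6854 * 41.5354 = 2728.2694

2728.2694 $


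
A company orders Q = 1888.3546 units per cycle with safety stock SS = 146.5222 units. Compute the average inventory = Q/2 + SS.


Q/2 = 944.1773
Avg = 944.1773 + 146.5222 = 1090.6995

1090.6995 units


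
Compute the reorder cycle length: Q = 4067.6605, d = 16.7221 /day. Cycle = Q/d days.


Cycle = 4067.6605 / 16.7221 = 243.2506

243.2506 days


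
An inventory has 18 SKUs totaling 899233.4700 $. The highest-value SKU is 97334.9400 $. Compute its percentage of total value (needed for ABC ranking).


Top item = 97334.9400
Total = 899233.4700
Percentage = 97334.9400 / 899233.4700 * 100 = 10.8242

10.8242%


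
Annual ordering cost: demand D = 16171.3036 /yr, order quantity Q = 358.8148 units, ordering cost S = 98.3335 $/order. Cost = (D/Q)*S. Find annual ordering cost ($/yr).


Number of orders = D/Q = 45.0687
Cost = 45.0687 * 98.3335 = 4431.7595

4431.7595 $/yr


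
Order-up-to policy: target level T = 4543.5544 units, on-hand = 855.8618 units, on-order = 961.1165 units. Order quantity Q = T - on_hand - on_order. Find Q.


Inventory position = OH + OO = 855.8618 + 961.1165 = 1816.9783
Q = 4543.5544 - 1816.9783 = 2726.5761

2726.5761 units


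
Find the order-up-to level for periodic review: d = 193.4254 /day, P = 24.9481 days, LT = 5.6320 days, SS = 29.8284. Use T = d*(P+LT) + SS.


P + LT = 30.5801
d*(P+LT) = 193.4254 * 30.5801 = 5914.9681
T = 5914.9681 + 29.8284 = 5944.7965

5944.7965 units


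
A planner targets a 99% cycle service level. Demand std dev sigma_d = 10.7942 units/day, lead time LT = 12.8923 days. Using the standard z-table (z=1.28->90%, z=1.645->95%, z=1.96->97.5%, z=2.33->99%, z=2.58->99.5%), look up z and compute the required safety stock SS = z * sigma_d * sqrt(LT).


From the table, SL = 99% corresponds to z = 2.33
sqrt(LT) = sqrt(12.8923) = 3.5906
SS = 2.33 * 10.7942 * 3.5906 = 90.3050

90.3050 units


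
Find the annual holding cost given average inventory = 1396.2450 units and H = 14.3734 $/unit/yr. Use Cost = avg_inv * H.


Cost = 1396.2450 * 14.3734 = 20068.7879

20068.7879 $/yr


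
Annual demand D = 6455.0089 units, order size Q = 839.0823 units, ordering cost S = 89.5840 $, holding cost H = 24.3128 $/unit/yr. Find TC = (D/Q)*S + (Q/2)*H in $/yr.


Ordering cost = D*S/Q = 689.1642
Holding cost = Q*H/2 = 10200.2201
TC = 689.1642 + 10200.2201 = 10889.3843

10889.3843 $/yr


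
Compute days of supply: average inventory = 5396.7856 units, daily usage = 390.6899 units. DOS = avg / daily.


DOS = 5396.7856 / 390.6899 = 13.8135

13.8135 days


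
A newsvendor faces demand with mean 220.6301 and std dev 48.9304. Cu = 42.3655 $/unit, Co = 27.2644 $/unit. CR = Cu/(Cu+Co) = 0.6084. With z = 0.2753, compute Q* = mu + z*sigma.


CR = Cu/(Cu+Co) = 42.3655/(42.3655+27.2644) = 0.6084
z = 0.2753
Q* = 220.6301 + 0.2753 * 48.9304 = 234.1006

234.1006 units


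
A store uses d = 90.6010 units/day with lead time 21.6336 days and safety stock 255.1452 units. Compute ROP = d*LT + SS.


d*LT = 90.6010 * 21.6336 = 1960.0258
ROP = 1960.0258 + 255.1452 = 2215.1710

2215.1710 units


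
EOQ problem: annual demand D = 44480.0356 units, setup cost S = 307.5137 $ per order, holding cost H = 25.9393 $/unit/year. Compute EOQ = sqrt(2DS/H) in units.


2*D*S = 2 * 44480.0356 * 307.5137 = 27356440.6470
2*D*S/H = 1054632.9564
EOQ = sqrt(1054632.9564) = 1026.9532

1026.9532 units


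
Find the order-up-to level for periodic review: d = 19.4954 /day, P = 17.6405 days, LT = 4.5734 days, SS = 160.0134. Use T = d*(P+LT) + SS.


P + LT = 22.2139
d*(P+LT) = 19.4954 * 22.2139 = 433.0689
T = 433.0689 + 160.0134 = 593.0823

593.0823 units


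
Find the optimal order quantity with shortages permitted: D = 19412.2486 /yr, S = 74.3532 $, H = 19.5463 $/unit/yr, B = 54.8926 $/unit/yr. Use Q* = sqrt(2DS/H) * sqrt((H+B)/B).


sqrt(2DS/H) = 384.3001
sqrt((H+B)/B) = 1.1645
Q* = 384.3001 * 1.1645 = 447.5211

447.5211 units


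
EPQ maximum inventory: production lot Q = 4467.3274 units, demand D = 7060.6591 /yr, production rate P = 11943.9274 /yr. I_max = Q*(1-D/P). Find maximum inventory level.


D/P = 0.5912
1 - D/P = 0.4088
I_max = 4467.3274 * 0.4088 = 1826.4644

1826.4644 units


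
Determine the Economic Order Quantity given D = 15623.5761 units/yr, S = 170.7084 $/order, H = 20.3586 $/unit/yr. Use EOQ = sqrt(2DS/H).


2*D*S = 2 * 15623.5761 * 170.7084 = 5334151.3566
2*D*S/H = 262009.7333
EOQ = sqrt(262009.7333) = 511.8689

511.8689 units


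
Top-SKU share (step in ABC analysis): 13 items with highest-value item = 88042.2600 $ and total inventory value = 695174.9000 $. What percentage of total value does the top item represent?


Top item = 88042.2600
Total = 695174.9000
Percentage = 88042.2600 / 695174.9000 * 100 = 12.6648

12.6648%


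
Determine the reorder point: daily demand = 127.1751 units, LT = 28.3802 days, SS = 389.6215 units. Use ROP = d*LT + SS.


d*LT = 127.1751 * 28.3802 = 3609.2548
ROP = 3609.2548 + 389.6215 = 3998.8763

3998.8763 units


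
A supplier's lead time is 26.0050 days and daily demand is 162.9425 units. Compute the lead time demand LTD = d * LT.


LTD = 162.9425 * 26.0050 = 4237.3197

4237.3197 units


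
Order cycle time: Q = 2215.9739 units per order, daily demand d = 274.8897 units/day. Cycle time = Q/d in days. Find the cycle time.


Cycle = 2215.9739 / 274.8897 = 8.0613

8.0613 days


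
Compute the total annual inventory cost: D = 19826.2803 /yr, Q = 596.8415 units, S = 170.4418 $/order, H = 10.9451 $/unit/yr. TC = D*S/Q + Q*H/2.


Ordering cost = D*S/Q = 5661.8498
Holding cost = Q*H/2 = 3266.2450
TC = 5661.8498 + 3266.2450 = 8928.0947

8928.0947 $/yr


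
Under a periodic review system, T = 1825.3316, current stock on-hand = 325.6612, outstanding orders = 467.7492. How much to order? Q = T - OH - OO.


Inventory position = OH + OO = 325.6612 + 467.7492 = 793.4104
Q = 1825.3316 - 793.4104 = 1031.9212

1031.9212 units


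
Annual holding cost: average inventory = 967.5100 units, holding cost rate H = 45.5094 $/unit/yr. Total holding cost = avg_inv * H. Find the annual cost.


Cost = 967.5100 * 45.5094 = 44030.7996

44030.7996 $/yr


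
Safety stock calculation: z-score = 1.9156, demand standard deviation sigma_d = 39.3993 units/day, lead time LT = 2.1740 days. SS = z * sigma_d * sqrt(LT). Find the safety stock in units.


sqrt(LT) = sqrt(2.1740) = 1.4744
SS = 1.9156 * 39.3993 * 1.4744 = 111.2815

111.2815 units


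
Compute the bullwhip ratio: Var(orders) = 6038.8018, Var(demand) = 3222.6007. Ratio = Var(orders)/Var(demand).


BW = 6038.8018 / 3222.6007 = 1.8739

1.8739


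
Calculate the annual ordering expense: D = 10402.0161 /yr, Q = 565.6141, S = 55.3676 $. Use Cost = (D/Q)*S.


Number of orders = D/Q = 18.3907
Cost = 18.3907 * 55.3676 = 1018.2467

1018.2467 $/yr


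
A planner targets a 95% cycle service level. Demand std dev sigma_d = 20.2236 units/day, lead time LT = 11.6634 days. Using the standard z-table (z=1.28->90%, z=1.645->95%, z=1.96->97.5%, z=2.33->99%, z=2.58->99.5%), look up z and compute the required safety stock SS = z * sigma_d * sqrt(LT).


From the table, SL = 95% corresponds to z = 1.645
sqrt(LT) = sqrt(11.6634) = 3.4152
SS = 1.645 * 20.2236 * 3.4152 = 113.6153

113.6153 units


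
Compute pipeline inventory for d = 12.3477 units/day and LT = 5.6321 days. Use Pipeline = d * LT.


Pipeline = 12.3477 * 5.6321 = 69.5435

69.5435 units


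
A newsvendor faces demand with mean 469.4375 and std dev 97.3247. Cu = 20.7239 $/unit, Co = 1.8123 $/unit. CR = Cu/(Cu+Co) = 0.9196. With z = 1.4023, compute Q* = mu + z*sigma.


CR = Cu/(Cu+Co) = 20.7239/(20.7239+1.8123) = 0.9196
z = 1.4023
Q* = 469.4375 + 1.4023 * 97.3247 = 605.9159

605.9159 units


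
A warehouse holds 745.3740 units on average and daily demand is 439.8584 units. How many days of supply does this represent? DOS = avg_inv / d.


DOS = 745.3740 / 439.8584 = 1.6946

1.6946 days


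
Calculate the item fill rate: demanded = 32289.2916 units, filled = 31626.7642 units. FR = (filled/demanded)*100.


FR = 31626.7642 / 32289.2916 * 100 = 97.9482

97.9482%


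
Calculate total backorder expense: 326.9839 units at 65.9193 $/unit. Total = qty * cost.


Total = 326.9839 * 65.9193 = 21554.5498

21554.5498 $


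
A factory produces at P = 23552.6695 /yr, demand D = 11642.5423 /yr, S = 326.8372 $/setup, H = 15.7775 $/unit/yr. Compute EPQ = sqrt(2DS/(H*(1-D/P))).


1 - D/P = 1 - 0.4943 = 0.5057
H*(1-D/P) = 7.9784
2DS = 7610431.8524
EPQ = sqrt(953882.4330) = 976.6690

976.6690 units


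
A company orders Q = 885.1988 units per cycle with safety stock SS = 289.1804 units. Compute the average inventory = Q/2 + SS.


Q/2 = 442.5994
Avg = 442.5994 + 289.1804 = 731.7798

731.7798 units


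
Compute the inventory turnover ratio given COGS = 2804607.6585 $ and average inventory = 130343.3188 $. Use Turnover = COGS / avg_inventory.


Turnover = 2804607.6585 / 130343.3188 = 21.5171

21.5171


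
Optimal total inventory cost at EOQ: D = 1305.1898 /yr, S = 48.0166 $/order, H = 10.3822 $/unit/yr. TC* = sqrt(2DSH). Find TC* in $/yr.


2*D*S*H = 1301321.0726
TC* = sqrt(1301321.0726) = 1140.7546

1140.7546 $/yr


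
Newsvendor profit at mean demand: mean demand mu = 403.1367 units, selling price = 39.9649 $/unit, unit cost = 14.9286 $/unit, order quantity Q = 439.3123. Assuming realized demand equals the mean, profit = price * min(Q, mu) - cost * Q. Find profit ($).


Sales at mu = min(439.3123, 403.1367) = 403.1367
Revenue = 39.9649 * 403.1367 = 16111.3179
Total cost = 14.9286 * 439.3123 = 6558.3176
Profit = 16111.3179 - 6558.3176 = 9553.0003

9553.0003 $


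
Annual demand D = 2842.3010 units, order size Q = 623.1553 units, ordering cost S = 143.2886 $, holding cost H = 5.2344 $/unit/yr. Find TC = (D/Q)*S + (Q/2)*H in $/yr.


Ordering cost = D*S/Q = 653.5599
Holding cost = Q*H/2 = 1630.9221
TC = 653.5599 + 1630.9221 = 2284.4820

2284.4820 $/yr


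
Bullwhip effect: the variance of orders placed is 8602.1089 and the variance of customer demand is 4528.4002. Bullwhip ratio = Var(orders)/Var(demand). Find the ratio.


BW = 8602.1089 / 4528.4002 = 1.8996

1.8996


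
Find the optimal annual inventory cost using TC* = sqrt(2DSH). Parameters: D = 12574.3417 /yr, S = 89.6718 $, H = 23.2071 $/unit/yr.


2*D*S*H = 52334974.2348
TC* = sqrt(52334974.2348) = 7234.2916

7234.2916 $/yr


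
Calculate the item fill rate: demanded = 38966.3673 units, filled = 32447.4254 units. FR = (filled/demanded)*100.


FR = 32447.4254 / 38966.3673 * 100 = 83.2703

83.2703%


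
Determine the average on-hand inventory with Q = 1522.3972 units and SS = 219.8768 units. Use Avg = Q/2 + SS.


Q/2 = 761.1986
Avg = 761.1986 + 219.8768 = 981.0754

981.0754 units


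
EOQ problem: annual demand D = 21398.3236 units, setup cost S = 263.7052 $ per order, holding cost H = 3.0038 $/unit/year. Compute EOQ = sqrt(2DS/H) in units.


2*D*S = 2 * 21398.3236 * 263.7052 = 11285698.4092
2*D*S/H = 3757140.4252
EOQ = sqrt(3757140.4252) = 1938.3344

1938.3344 units


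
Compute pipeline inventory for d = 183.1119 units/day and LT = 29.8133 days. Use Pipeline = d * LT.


Pipeline = 183.1119 * 29.8133 = 5459.1700

5459.1700 units


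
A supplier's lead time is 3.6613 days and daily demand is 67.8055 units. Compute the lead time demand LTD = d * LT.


LTD = 67.8055 * 3.6613 = 248.2563

248.2563 units


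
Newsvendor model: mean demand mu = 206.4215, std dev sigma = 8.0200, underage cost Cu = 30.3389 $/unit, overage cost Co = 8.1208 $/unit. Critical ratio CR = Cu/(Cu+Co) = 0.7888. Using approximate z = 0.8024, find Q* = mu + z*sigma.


CR = Cu/(Cu+Co) = 30.3389/(30.3389+8.1208) = 0.7888
z = 0.8024
Q* = 206.4215 + 0.8024 * 8.0200 = 212.8567

212.8567 units


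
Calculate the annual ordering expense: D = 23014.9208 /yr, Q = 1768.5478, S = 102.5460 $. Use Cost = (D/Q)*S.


Number of orders = D/Q = 13.0135
Cost = 13.0135 * 102.5460 = 1334.4780

1334.4780 $/yr


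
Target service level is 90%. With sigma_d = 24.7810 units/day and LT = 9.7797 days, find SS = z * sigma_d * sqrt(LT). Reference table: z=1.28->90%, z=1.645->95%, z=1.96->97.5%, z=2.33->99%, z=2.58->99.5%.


From the table, SL = 90% corresponds to z = 1.28
sqrt(LT) = sqrt(9.7797) = 3.1273
SS = 1.28 * 24.7810 * 3.1273 = 99.1954

99.1954 units


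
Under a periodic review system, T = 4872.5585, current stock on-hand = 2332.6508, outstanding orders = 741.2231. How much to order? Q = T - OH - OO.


Inventory position = OH + OO = 2332.6508 + 741.2231 = 3073.8739
Q = 4872.5585 - 3073.8739 = 1798.6846

1798.6846 units


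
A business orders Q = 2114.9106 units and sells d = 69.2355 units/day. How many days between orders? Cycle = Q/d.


Cycle = 2114.9106 / 69.2355 = 30.5466

30.5466 days


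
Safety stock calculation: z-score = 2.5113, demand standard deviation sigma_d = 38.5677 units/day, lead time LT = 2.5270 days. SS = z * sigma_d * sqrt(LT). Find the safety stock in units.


sqrt(LT) = sqrt(2.5270) = 1.5897
SS = 2.5113 * 38.5677 * 1.5897 = 153.9660

153.9660 units


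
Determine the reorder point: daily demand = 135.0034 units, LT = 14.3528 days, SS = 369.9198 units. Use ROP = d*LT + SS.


d*LT = 135.0034 * 14.3528 = 1937.6768
ROP = 1937.6768 + 369.9198 = 2307.5966

2307.5966 units


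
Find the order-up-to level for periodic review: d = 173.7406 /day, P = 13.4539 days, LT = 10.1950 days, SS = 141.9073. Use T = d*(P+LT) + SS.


P + LT = 23.6489
d*(P+LT) = 173.7406 * 23.6489 = 4108.7741
T = 4108.7741 + 141.9073 = 4250.6814

4250.6814 units


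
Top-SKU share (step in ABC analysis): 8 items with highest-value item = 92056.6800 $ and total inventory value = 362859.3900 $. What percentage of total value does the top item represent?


Top item = 92056.6800
Total = 362859.3900
Percentage = 92056.6800 / 362859.3900 * 100 = 25.3698

25.3698%


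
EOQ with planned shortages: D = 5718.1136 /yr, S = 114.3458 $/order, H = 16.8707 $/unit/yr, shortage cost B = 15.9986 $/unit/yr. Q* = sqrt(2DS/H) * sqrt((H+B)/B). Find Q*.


sqrt(2DS/H) = 278.4101
sqrt((H+B)/B) = 1.4334
Q* = 278.4101 * 1.4334 = 399.0609

399.0609 units


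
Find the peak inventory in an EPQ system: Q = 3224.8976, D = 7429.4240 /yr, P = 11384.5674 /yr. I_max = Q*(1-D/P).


D/P = 0.6526
1 - D/P = 0.3474
I_max = 3224.8976 * 0.3474 = 1120.3704

1120.3704 units


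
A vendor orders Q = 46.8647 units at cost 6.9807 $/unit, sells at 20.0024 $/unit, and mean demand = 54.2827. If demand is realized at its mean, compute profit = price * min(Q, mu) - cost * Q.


Sales at mu = min(46.8647, 54.2827) = 46.8647
Revenue = 20.0024 * 46.8647 = 937.4065
Total cost = 6.9807 * 46.8647 = 327.1484
Profit = 937.4065 - 327.1484 = 610.2581

610.2581 $


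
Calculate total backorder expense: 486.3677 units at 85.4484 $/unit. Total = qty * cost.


Total = 486.3677 * 85.4484 = 41559.3418

41559.3418 $


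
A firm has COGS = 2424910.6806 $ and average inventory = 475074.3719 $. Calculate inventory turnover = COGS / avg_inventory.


Turnover = 2424910.6806 / 475074.3719 = 5.1043

5.1043


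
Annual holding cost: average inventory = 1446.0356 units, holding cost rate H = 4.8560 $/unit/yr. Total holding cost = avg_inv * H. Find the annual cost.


Cost = 1446.0356 * 4.8560 = 7021.9489

7021.9489 $/yr


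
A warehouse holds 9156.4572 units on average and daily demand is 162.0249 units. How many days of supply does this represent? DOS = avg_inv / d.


DOS = 9156.4572 / 162.0249 = 56.5127

56.5127 days


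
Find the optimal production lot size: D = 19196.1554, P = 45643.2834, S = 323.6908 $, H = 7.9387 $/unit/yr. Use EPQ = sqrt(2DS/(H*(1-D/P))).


1 - D/P = 1 - 0.4206 = 0.5794
H*(1-D/P) = 4.5999
2DS = 12427237.7967
EPQ = sqrt(2701615.7494) = 1643.6593

1643.6593 units


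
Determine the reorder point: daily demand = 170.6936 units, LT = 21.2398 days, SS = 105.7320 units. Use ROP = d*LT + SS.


d*LT = 170.6936 * 21.2398 = 3625.4979
ROP = 3625.4979 + 105.7320 = 3731.2299

3731.2299 units


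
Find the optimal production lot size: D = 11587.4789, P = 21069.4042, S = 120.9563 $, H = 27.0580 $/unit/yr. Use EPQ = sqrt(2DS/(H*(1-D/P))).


1 - D/P = 1 - 0.5500 = 0.4500
H*(1-D/P) = 12.1770
2DS = 2803157.1481
EPQ = sqrt(230201.1444) = 479.7928

479.7928 units


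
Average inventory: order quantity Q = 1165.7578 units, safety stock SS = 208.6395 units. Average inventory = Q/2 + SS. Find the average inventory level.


Q/2 = 582.8789
Avg = 582.8789 + 208.6395 = 791.5184

791.5184 units


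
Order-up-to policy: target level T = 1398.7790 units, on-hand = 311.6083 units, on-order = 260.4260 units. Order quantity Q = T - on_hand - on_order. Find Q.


Inventory position = OH + OO = 311.6083 + 260.4260 = 572.0343
Q = 1398.7790 - 572.0343 = 826.7447

826.7447 units


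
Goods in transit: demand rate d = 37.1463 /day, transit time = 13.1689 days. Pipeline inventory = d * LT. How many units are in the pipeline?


Pipeline = 37.1463 * 13.1689 = 489.1759

489.1759 units


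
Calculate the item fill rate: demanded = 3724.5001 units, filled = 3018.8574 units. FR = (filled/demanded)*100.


FR = 3018.8574 / 3724.5001 * 100 = 81.0540

81.0540%


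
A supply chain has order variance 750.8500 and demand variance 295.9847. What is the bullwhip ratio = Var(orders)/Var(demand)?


BW = 750.8500 / 295.9847 = 2.5368

2.5368


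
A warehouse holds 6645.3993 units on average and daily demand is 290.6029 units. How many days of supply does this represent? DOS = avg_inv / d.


DOS = 6645.3993 / 290.6029 = 22.8676

22.8676 days


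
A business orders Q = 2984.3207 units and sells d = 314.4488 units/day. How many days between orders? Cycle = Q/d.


Cycle = 2984.3207 / 314.4488 = 9.4906

9.4906 days


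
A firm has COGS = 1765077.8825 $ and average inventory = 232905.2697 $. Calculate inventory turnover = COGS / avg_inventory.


Turnover = 1765077.8825 / 232905.2697 = 7.5785

7.5785


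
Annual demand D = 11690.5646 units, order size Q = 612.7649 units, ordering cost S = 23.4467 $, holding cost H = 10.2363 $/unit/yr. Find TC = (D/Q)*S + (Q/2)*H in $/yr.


Ordering cost = D*S/Q = 447.3252
Holding cost = Q*H/2 = 3136.2227
TC = 447.3252 + 3136.2227 = 3583.5478

3583.5478 $/yr


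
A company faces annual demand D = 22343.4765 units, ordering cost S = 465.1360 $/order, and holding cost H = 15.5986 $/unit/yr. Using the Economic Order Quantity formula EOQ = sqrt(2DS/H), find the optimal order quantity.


2*D*S = 2 * 22343.4765 * 465.1360 = 20785510.5706
2*D*S/H = 1332524.1093
EOQ = sqrt(1332524.1093) = 1154.3501

1154.3501 units


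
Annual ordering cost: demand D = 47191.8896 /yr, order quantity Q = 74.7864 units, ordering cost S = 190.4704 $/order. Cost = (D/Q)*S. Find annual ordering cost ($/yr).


Number of orders = D/Q = 631.0223
Cost = 631.0223 * 190.4704 = 120191.0787

120191.0787 $/yr


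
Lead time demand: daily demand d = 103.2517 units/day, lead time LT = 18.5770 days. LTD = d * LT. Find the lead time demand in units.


LTD = 103.2517 * 18.5770 = 1918.1068

1918.1068 units


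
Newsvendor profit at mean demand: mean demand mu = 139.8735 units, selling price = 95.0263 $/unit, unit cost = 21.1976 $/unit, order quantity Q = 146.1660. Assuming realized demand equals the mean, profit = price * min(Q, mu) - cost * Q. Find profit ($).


Sales at mu = min(146.1660, 139.8735) = 139.8735
Revenue = 95.0263 * 139.8735 = 13291.6612
Total cost = 21.1976 * 146.1660 = 3098.3684
Profit = 13291.6612 - 3098.3684 = 10193.2928

10193.2928 $


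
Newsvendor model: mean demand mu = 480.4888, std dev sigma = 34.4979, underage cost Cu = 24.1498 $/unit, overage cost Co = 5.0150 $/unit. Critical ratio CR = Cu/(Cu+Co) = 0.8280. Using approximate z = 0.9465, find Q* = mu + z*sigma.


CR = Cu/(Cu+Co) = 24.1498/(24.1498+5.0150) = 0.8280
z = 0.9465
Q* = 480.4888 + 0.9465 * 34.4979 = 513.1411

513.1411 units


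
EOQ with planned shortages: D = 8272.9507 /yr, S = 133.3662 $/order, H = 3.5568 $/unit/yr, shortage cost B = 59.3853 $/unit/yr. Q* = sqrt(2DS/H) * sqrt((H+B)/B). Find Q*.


sqrt(2DS/H) = 787.6593
sqrt((H+B)/B) = 1.0295
Q* = 787.6593 * 1.0295 = 810.9041

810.9041 units


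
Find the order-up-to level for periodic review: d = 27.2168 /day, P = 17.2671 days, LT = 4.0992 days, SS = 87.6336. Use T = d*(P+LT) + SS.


P + LT = 21.3663
d*(P+LT) = 27.2168 * 21.3663 = 581.5223
T = 581.5223 + 87.6336 = 669.1559

669.1559 units


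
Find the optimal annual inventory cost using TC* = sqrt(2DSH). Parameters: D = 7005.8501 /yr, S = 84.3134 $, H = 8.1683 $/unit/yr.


2*D*S*H = 9649817.9274
TC* = sqrt(9649817.9274) = 3106.4156

3106.4156 $/yr


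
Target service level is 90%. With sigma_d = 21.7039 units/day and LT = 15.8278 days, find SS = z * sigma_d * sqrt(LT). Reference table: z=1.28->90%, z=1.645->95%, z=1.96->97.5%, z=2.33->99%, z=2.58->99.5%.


From the table, SL = 90% corresponds to z = 1.28
sqrt(LT) = sqrt(15.8278) = 3.9784
SS = 1.28 * 21.7039 * 3.9784 = 110.5244

110.5244 units


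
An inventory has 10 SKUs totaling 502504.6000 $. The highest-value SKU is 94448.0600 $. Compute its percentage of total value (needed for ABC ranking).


Top item = 94448.0600
Total = 502504.6000
Percentage = 94448.0600 / 502504.6000 * 100 = 18.7955

18.7955%


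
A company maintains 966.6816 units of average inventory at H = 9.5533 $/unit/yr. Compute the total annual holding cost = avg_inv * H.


Cost = 966.6816 * 9.5533 = 9234.9993

9234.9993 $/yr


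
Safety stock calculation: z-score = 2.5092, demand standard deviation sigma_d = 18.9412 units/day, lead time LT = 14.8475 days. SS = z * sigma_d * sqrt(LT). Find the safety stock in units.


sqrt(LT) = sqrt(14.8475) = 3.8532
SS = 2.5092 * 18.9412 * 3.8532 = 183.1342

183.1342 units


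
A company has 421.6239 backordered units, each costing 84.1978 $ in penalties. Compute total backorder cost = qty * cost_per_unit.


Total = 421.6239 * 84.1978 = 35499.8048

35499.8048 $


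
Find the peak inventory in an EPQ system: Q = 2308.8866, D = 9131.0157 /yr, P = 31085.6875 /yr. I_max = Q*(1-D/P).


D/P = 0.2937
1 - D/P = 0.7063
I_max = 2308.8866 * 0.7063 = 1630.6812

1630.6812 units


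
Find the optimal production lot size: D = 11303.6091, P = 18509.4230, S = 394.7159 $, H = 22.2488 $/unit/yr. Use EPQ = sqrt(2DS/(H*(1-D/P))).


1 - D/P = 1 - 0.6107 = 0.3893
H*(1-D/P) = 8.6616
2DS = 8923428.4783
EPQ = sqrt(1030231.9017) = 1015.0034

1015.0034 units


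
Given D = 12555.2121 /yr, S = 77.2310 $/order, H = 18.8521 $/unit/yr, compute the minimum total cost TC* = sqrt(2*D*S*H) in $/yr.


2*D*S*H = 36559937.3174
TC* = sqrt(36559937.3174) = 6046.4814

6046.4814 $/yr


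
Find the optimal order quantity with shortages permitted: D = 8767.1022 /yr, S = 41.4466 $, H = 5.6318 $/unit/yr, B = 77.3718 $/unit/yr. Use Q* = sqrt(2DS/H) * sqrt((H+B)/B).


sqrt(2DS/H) = 359.2228
sqrt((H+B)/B) = 1.0358
Q* = 359.2228 * 1.0358 = 372.0669

372.0669 units


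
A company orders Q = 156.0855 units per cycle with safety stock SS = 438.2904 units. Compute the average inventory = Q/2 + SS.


Q/2 = 78.0427
Avg = 78.0427 + 438.2904 = 516.3331

516.3331 units


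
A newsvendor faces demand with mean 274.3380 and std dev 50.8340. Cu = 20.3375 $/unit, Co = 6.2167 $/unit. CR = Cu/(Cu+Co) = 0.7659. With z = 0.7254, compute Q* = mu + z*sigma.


CR = Cu/(Cu+Co) = 20.3375/(20.3375+6.2167) = 0.7659
z = 0.7254
Q* = 274.3380 + 0.7254 * 50.8340 = 311.2130

311.2130 units


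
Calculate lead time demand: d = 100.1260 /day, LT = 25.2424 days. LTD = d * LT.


LTD = 100.1260 * 25.2424 = 2527.4205

2527.4205 units


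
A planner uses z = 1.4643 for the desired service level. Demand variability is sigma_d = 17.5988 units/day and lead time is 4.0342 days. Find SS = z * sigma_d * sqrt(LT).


sqrt(LT) = sqrt(4.0342) = 2.0085
SS = 1.4643 * 17.5988 * 2.0085 = 51.7597

51.7597 units


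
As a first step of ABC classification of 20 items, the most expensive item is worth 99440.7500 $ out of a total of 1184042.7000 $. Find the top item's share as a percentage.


Top item = 99440.7500
Total = 1184042.7000
Percentage = 99440.7500 / 1184042.7000 * 100 = 8.3984

8.3984%


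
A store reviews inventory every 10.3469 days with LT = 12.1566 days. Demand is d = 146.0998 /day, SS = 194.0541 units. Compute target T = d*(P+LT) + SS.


P + LT = 22.5035
d*(P+LT) = 146.0998 * 22.5035 = 3287.7568
T = 3287.7568 + 194.0541 = 3481.8109

3481.8109 units


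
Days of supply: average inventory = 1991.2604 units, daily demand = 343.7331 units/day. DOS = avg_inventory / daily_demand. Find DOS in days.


DOS = 1991.2604 / 343.7331 = 5.7930

5.7930 days


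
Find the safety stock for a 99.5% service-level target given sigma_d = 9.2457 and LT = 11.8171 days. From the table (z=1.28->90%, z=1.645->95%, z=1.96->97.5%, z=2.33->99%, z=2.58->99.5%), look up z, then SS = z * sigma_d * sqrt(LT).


From the table, SL = 99.5% corresponds to z = 2.58
sqrt(LT) = sqrt(11.8171) = 3.4376
SS = 2.58 * 9.2457 * 3.4376 = 82.0002

82.0002 units


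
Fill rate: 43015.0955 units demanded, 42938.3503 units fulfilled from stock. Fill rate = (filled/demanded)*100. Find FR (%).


FR = 42938.3503 / 43015.0955 * 100 = 99.8216

99.8216%


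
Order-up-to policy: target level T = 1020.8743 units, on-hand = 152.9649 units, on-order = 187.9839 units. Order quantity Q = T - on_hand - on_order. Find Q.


Inventory position = OH + OO = 152.9649 + 187.9839 = 340.9488
Q = 1020.8743 - 340.9488 = 679.9255

679.9255 units


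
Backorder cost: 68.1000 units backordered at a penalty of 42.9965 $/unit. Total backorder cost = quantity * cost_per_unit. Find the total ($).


Total = 68.1000 * 42.9965 = 2928.0616

2928.0616 $


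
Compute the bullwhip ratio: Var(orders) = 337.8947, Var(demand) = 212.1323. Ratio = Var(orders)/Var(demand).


BW = 337.8947 / 212.1323 = 1.5928

1.5928


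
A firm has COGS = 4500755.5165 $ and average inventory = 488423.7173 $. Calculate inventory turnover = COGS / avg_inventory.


Turnover = 4500755.5165 / 488423.7173 = 9.2149

9.2149


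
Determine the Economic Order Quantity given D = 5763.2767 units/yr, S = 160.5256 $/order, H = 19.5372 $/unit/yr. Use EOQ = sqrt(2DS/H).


2*D*S = 2 * 5763.2767 * 160.5256 = 1850306.9005
2*D*S/H = 94706.8618
EOQ = sqrt(94706.8618) = 307.7448

307.7448 units


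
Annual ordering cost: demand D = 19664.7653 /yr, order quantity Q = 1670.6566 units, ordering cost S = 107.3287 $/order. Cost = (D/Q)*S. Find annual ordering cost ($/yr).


Number of orders = D/Q = 11.7707
Cost = 11.7707 * 107.3287 = 1263.3319

1263.3319 $/yr


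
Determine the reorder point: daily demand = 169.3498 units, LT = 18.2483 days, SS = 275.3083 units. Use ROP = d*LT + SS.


d*LT = 169.3498 * 18.2483 = 3090.3460
ROP = 3090.3460 + 275.3083 = 3365.6543

3365.6543 units


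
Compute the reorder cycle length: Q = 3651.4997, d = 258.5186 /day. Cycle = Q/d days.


Cycle = 3651.4997 / 258.5186 = 14.1247

14.1247 days


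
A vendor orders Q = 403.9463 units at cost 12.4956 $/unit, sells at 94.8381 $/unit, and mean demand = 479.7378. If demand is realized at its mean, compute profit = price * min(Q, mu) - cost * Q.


Sales at mu = min(403.9463, 479.7378) = 403.9463
Revenue = 94.8381 * 403.9463 = 38309.4996
Total cost = 12.4956 * 403.9463 = 5047.5514
Profit = 38309.4996 - 5047.5514 = 33261.9482

33261.9482 $


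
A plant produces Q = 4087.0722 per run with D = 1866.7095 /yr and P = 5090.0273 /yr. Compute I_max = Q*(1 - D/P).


D/P = 0.3667
1 - D/P = 0.6333
I_max = 4087.0722 * 0.6333 = 2588.1851

2588.1851 units


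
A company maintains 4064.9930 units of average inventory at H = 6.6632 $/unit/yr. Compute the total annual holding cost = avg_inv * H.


Cost = 4064.9930 * 6.6632 = 27085.8614

27085.8614 $/yr


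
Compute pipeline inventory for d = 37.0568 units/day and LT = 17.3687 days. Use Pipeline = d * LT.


Pipeline = 37.0568 * 17.3687 = 643.6284

643.6284 units


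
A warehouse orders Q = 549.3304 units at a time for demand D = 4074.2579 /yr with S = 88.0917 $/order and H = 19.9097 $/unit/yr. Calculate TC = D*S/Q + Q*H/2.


Ordering cost = D*S/Q = 653.3560
Holding cost = Q*H/2 = 5468.5017
TC = 653.3560 + 5468.5017 = 6121.8577

6121.8577 $/yr


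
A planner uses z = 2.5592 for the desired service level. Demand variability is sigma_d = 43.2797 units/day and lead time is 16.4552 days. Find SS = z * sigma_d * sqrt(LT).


sqrt(LT) = sqrt(16.4552) = 4.0565
SS = 2.5592 * 43.2797 * 4.0565 = 449.3038

449.3038 units


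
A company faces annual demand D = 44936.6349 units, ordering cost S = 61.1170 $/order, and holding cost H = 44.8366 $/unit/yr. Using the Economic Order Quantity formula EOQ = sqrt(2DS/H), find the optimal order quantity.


2*D*S = 2 * 44936.6349 * 61.1170 = 5492784.6304
2*D*S/H = 122506.7162
EOQ = sqrt(122506.7162) = 350.0096

350.0096 units


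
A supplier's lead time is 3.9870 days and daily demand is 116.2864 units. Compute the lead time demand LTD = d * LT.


LTD = 116.2864 * 3.9870 = 463.6339

463.6339 units


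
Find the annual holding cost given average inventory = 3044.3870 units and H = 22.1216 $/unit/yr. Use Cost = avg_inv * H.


Cost = 3044.3870 * 22.1216 = 67346.7115

67346.7115 $/yr


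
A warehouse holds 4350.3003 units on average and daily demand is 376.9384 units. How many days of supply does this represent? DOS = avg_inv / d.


DOS = 4350.3003 / 376.9384 = 11.5411

11.5411 days


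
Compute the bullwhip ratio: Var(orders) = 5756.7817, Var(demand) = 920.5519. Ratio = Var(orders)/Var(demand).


BW = 5756.7817 / 920.5519 = 6.2536

6.2536


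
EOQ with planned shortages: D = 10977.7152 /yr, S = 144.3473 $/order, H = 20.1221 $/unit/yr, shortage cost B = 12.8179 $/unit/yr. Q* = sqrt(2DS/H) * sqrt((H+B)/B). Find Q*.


sqrt(2DS/H) = 396.8612
sqrt((H+B)/B) = 1.6031
Q* = 396.8612 * 1.6031 = 636.1976

636.1976 units


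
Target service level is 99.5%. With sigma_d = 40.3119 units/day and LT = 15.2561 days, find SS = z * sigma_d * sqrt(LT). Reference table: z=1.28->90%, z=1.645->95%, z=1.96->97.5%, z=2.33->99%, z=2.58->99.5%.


From the table, SL = 99.5% corresponds to z = 2.58
sqrt(LT) = sqrt(15.2561) = 3.9059
SS = 2.58 * 40.3119 * 3.9059 = 406.2326

406.2326 units


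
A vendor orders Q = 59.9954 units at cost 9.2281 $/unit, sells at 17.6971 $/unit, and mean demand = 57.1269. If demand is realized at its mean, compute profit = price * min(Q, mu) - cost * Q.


Sales at mu = min(59.9954, 57.1269) = 57.1269
Revenue = 17.6971 * 57.1269 = 1010.9805
Total cost = 9.2281 * 59.9954 = 553.6436
Profit = 1010.9805 - 553.6436 = 457.3369

457.3369 $


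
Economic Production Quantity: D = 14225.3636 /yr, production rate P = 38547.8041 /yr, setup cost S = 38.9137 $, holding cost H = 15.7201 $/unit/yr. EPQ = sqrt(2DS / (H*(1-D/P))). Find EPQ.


1 - D/P = 1 - 0.3690 = 0.6310
H*(1-D/P) = 9.9189
2DS = 1107123.0630
EPQ = sqrt(111617.7046) = 334.0924

334.0924 units


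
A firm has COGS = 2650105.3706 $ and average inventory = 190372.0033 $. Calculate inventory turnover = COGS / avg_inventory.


Turnover = 2650105.3706 / 190372.0033 = 13.9207

13.9207


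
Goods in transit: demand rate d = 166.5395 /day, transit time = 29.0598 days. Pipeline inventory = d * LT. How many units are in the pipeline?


Pipeline = 166.5395 * 29.0598 = 4839.6046

4839.6046 units


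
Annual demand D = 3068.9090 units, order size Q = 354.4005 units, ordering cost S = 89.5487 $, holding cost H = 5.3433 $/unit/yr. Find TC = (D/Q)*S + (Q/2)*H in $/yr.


Ordering cost = D*S/Q = 775.4414
Holding cost = Q*H/2 = 946.8341
TC = 775.4414 + 946.8341 = 1722.2755

1722.2755 $/yr


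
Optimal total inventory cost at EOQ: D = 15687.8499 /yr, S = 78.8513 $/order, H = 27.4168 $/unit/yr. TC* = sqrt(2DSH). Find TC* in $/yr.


2*D*S*H = 67829566.7106
TC* = sqrt(67829566.7106) = 8235.8707

8235.8707 $/yr


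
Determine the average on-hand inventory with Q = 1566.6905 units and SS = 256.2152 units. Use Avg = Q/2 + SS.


Q/2 = 783.3452
Avg = 783.3452 + 256.2152 = 1039.5604

1039.5604 units


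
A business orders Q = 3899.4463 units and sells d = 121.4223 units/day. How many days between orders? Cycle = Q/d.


Cycle = 3899.4463 / 121.4223 = 32.1147

32.1147 days


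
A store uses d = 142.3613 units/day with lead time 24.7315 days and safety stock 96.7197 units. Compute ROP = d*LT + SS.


d*LT = 142.3613 * 24.7315 = 3520.8085
ROP = 3520.8085 + 96.7197 = 3617.5282

3617.5282 units


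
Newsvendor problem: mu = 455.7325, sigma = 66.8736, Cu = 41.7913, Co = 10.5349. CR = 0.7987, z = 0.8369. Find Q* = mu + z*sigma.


CR = Cu/(Cu+Co) = 41.7913/(41.7913+10.5349) = 0.7987
z = 0.8369
Q* = 455.7325 + 0.8369 * 66.8736 = 511.6990

511.6990 units


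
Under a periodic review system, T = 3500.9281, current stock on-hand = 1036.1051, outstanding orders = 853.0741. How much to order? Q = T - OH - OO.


Inventory position = OH + OO = 1036.1051 + 853.0741 = 1889.1792
Q = 3500.9281 - 1889.1792 = 1611.7489

1611.7489 units


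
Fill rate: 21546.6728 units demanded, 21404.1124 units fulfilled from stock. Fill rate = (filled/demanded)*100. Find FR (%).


FR = 21404.1124 / 21546.6728 * 100 = 99.3384

99.3384%


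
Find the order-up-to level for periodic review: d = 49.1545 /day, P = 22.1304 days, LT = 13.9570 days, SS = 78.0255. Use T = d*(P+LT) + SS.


P + LT = 36.0874
d*(P+LT) = 49.1545 * 36.0874 = 1773.8581
T = 1773.8581 + 78.0255 = 1851.8836

1851.8836 units


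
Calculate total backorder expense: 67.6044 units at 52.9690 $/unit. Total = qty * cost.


Total = 67.6044 * 52.9690 = 3580.9375

3580.9375 $


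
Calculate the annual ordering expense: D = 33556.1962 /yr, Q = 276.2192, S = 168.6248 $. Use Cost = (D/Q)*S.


Number of orders = D/Q = 121.4839
Cost = 121.4839 * 168.6248 = 20485.2048

20485.2048 $/yr


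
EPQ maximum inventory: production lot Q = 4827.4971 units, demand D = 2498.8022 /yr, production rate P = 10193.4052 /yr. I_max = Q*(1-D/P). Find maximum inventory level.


D/P = 0.2451
1 - D/P = 0.7549
I_max = 4827.4971 * 0.7549 = 3644.0888

3644.0888 units


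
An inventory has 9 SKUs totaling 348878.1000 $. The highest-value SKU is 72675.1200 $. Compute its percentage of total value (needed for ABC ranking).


Top item = 72675.1200
Total = 348878.1000
Percentage = 72675.1200 / 348878.1000 * 100 = 20.8311

20.8311%


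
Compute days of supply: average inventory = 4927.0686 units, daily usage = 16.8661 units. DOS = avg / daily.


DOS = 4927.0686 / 16.8661 = 292.1285

292.1285 days


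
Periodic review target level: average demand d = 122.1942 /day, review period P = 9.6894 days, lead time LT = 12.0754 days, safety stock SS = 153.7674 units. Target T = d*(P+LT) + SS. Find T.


P + LT = 21.7648
d*(P+LT) = 122.1942 * 21.7648 = 2659.5323
T = 2659.5323 + 153.7674 = 2813.2997

2813.2997 units


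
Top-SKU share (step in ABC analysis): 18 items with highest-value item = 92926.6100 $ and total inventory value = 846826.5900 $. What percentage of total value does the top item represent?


Top item = 92926.6100
Total = 846826.5900
Percentage = 92926.6100 / 846826.5900 * 100 = 10.9735

10.9735%


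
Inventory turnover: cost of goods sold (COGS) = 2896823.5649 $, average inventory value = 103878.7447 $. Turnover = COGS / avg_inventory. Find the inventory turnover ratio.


Turnover = 2896823.5649 / 103878.7447 = 27.8866

27.8866


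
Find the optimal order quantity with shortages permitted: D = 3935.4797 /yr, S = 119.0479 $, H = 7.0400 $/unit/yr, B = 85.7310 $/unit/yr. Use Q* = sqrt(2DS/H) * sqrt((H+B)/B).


sqrt(2DS/H) = 364.8282
sqrt((H+B)/B) = 1.0402
Q* = 364.8282 * 1.0402 = 379.5120

379.5120 units


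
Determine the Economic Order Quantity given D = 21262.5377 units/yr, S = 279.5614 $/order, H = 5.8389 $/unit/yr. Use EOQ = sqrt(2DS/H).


2*D*S = 2 * 21262.5377 * 279.5614 = 11888369.6139
2*D*S/H = 2036063.2335
EOQ = sqrt(2036063.2335) = 1426.9069

1426.9069 units


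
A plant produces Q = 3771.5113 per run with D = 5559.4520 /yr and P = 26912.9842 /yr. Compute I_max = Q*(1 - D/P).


D/P = 0.2066
1 - D/P = 0.7934
I_max = 3771.5113 * 0.7934 = 2992.4250

2992.4250 units


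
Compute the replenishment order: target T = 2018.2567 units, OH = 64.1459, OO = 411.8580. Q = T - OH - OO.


Inventory position = OH + OO = 64.1459 + 411.8580 = 476.0039
Q = 2018.2567 - 476.0039 = 1542.2528

1542.2528 units


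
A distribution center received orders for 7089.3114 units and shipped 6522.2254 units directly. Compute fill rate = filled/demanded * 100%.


FR = 6522.2254 / 7089.3114 * 100 = 92.0008

92.0008%


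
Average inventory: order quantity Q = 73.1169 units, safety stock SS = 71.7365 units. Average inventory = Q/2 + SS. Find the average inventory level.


Q/2 = 36.5585
Avg = 36.5585 + 71.7365 = 108.2950

108.2950 units


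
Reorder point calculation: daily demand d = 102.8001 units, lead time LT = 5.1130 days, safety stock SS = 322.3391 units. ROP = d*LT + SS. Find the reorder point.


d*LT = 102.8001 * 5.1130 = 525.6169
ROP = 525.6169 + 322.3391 = 847.9560

847.9560 units


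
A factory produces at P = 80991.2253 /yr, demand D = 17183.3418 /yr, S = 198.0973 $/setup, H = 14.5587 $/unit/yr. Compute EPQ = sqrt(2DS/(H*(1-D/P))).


1 - D/P = 1 - 0.2122 = 0.7878
H*(1-D/P) = 11.4699
2DS = 6807947.2311
EPQ = sqrt(593549.8696) = 770.4219

770.4219 units


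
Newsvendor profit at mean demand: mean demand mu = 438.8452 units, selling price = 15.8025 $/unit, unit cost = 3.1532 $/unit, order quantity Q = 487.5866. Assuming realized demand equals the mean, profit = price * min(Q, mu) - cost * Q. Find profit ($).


Sales at mu = min(487.5866, 438.8452) = 438.8452
Revenue = 15.8025 * 438.8452 = 6934.8513
Total cost = 3.1532 * 487.5866 = 1537.4581
Profit = 6934.8513 - 1537.4581 = 5397.3932

5397.3932 $


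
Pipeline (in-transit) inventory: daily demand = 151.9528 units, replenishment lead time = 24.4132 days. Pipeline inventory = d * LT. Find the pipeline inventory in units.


Pipeline = 151.9528 * 24.4132 = 3709.6541

3709.6541 units


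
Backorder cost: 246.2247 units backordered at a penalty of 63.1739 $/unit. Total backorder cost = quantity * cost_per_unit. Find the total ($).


Total = 246.2247 * 63.1739 = 15554.9746

15554.9746 $


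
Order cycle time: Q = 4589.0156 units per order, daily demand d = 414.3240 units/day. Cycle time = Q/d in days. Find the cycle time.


Cycle = 4589.0156 / 414.3240 = 11.0759

11.0759 days


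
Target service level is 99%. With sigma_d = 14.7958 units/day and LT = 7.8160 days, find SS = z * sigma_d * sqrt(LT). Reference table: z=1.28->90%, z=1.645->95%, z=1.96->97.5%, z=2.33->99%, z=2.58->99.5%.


From the table, SL = 99% corresponds to z = 2.33
sqrt(LT) = sqrt(7.8160) = 2.7957
SS = 2.33 * 14.7958 * 2.7957 = 96.3799

96.3799 units


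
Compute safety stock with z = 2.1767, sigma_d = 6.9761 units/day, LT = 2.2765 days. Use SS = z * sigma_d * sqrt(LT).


sqrt(LT) = sqrt(2.2765) = 1.5088
SS = 2.1767 * 6.9761 * 1.5088 = 22.9111

22.9111 units
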